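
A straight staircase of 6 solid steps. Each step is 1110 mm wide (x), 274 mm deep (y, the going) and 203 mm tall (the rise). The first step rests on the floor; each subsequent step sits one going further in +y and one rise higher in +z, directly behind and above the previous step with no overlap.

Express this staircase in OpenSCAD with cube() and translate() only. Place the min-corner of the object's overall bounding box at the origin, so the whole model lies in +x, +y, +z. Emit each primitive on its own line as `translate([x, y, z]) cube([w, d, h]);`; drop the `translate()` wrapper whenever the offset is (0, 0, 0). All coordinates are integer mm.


cube([1110, 274, 203]);
translate([0, 274, 203]) cube([1110, 274, 203]);
translate([0, 548, 406]) cube([1110, 274, 203]);
translate([0, 822, 609]) cube([1110, 274, 203]);
translate([0, 1096, 812]) cube([1110, 274, 203]);
translate([0, 1370, 1015]) cube([1110, 274, 203]);


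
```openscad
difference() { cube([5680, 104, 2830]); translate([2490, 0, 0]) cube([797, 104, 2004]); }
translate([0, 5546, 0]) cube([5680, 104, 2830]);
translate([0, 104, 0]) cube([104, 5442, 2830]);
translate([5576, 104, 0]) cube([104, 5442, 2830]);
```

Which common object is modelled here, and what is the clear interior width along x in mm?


A single room. The interior width is 5472 mm.

Four walls enclosing a rectangle with a door in the front wall — a room. Outside width 5680 minus two 104 mm walls gives 5472 mm.


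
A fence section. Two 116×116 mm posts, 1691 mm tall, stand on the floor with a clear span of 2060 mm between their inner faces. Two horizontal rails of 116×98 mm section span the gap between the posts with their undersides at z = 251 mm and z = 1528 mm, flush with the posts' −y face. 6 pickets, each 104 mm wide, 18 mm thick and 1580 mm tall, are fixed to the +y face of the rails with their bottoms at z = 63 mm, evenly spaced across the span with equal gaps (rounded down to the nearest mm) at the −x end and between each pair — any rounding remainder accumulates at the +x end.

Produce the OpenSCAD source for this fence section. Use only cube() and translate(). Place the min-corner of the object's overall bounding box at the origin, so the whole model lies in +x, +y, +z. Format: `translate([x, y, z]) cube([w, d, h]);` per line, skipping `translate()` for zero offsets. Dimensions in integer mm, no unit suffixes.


cube([116, 116, 1691]);
translate([2176, 0, 0]) cube([116, 116, 1691]);
translate([116, 0, 251]) cube([2060, 116, 98]);
translate([116, 0, 1528]) cube([2060, 116, 98]);
translate([321, 116, 63]) cube([104, 18, 1580]);
translate([630, 116, 63]) cube([104, 18, 1580]);
translate([939, 116, 63]) cube([104, 18, 1580]);
translate([1248, 116, 63]) cube([104, 18, 1580]);
translate([1557, 116, 63]) cube([104, 18, 1580]);
translate([1866, 116, 63]) cube([104, 18, 1580]);


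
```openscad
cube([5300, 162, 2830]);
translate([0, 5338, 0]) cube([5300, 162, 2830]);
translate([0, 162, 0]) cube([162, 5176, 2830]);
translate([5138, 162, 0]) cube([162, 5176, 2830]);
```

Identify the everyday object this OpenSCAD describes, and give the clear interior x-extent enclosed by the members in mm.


A house (or room) frame. The interior width is 4976 mm.

Four 2830 mm walls enclosing a rectangle with no floor or roof — a room or house frame. Outside width is 5300 mm and wall thickness is 162 mm, so the interior width is 5300 − 2 × 162 = 4976 mm.


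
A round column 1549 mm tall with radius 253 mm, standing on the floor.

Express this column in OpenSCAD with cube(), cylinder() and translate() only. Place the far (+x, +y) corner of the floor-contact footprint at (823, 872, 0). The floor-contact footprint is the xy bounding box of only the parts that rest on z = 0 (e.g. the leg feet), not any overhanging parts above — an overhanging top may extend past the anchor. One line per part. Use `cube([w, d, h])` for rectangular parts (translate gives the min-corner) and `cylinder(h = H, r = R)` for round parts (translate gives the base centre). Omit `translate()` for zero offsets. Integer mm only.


translate([570, 619, 0]) cylinder(h = 1549, r = 253);


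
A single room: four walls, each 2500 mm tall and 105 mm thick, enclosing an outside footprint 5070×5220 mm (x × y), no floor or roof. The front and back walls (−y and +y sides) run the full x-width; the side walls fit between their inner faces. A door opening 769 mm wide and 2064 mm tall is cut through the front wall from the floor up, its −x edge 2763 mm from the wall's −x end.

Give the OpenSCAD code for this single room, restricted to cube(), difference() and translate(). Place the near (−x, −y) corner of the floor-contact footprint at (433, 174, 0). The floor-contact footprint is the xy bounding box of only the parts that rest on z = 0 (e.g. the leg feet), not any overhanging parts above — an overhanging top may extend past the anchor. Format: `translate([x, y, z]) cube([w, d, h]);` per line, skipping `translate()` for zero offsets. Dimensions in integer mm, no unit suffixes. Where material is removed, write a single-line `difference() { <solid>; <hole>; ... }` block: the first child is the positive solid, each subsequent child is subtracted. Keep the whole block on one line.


difference() { translate([433, 174, 0]) cube([5070, 105, 2500]); translate([3196, 174, 0]) cube([769, 105, 2064]); }
translate([433, 5289, 0]) cube([5070, 105, 2500]);
translate([433, 279, 0]) cube([105, 5010, 2500]);
translate([5398, 279, 0]) cube([105, 5010, 2500]);


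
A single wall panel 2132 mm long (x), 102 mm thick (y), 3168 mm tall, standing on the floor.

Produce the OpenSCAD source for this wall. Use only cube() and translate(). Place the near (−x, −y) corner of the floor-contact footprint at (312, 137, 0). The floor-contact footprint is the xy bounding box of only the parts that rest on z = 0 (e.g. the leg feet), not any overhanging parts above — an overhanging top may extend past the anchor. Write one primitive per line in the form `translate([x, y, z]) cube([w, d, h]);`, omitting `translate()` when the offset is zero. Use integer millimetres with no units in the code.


translate([312, 137, 0]) cube([2132, 102, 3168]);


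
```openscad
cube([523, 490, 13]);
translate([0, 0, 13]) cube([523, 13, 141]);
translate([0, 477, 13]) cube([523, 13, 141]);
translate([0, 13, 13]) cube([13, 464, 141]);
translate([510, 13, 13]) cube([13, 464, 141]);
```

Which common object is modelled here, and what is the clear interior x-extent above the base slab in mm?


An open box. The internal width is 497 mm.

A 523×490 base slab with four walls standing on it — an open box. The base is 523 mm wide and the walls are 13 mm thick, so the internal width is 523 − 2 × 13 = 497 mm.


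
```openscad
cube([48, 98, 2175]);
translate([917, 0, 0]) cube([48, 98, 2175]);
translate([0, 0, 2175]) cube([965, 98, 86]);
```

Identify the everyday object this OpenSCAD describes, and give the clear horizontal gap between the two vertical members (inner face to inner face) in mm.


A door frame. The clear opening width is 869 mm.

Two 2175 mm tall posts with a header on top — a door frame. The left jamb is 48 mm wide at x = 0; the right jamb starts at x = 917. The clear opening is 917 − 48 = 869 mm.


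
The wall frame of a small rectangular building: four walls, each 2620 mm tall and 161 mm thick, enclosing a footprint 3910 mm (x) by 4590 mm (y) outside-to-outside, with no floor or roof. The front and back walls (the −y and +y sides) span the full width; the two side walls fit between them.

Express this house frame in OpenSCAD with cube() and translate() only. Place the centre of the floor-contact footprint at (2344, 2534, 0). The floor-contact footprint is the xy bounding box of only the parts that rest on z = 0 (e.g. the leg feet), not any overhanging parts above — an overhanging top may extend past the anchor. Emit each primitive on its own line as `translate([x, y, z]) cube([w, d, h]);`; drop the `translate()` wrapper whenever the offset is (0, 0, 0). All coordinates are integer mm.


translate([389, 239, 0]) cube([3910, 161, 2620]);
translate([389, 4668, 0]) cube([3910, 161, 2620]);
translate([389, 400, 0]) cube([161, 4268, 2620]);
translate([4138, 400, 0]) cube([161, 4268, 2620]);


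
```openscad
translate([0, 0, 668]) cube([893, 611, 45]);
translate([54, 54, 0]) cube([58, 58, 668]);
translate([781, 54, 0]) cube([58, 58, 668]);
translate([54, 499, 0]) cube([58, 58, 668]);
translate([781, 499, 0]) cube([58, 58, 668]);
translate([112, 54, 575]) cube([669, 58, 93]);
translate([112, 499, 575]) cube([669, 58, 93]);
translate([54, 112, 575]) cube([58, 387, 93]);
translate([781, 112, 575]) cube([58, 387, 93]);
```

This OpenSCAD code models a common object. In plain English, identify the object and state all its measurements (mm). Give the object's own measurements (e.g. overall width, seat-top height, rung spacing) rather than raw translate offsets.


A table: top 893 mm (x) × 611 mm (y), 45 mm thick, upper face at z = 713 mm, on four 58×58 mm square legs, each inset 54 mm from the nearest pair of top edges from z = 0 to the bottom of the top. Four apron rails, 58 mm thick and 93 mm tall, run between adjacent legs with their top edges flush with the underside of the top and their outer faces flush with the legs' outer faces.


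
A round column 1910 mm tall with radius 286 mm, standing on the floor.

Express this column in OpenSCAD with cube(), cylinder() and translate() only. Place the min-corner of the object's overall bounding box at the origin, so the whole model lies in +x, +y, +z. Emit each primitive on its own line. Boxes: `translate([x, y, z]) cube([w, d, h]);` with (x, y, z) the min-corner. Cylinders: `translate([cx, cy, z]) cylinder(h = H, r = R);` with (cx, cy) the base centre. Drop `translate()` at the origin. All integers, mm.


translate([286, 286, 0]) cylinder(h = 1910, r = 286);


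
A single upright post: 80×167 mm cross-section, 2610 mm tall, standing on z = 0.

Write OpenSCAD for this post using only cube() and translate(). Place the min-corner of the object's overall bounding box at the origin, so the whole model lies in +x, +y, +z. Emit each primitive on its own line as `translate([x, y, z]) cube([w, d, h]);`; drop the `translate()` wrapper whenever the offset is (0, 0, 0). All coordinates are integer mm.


cube([80, 167, 2610]);


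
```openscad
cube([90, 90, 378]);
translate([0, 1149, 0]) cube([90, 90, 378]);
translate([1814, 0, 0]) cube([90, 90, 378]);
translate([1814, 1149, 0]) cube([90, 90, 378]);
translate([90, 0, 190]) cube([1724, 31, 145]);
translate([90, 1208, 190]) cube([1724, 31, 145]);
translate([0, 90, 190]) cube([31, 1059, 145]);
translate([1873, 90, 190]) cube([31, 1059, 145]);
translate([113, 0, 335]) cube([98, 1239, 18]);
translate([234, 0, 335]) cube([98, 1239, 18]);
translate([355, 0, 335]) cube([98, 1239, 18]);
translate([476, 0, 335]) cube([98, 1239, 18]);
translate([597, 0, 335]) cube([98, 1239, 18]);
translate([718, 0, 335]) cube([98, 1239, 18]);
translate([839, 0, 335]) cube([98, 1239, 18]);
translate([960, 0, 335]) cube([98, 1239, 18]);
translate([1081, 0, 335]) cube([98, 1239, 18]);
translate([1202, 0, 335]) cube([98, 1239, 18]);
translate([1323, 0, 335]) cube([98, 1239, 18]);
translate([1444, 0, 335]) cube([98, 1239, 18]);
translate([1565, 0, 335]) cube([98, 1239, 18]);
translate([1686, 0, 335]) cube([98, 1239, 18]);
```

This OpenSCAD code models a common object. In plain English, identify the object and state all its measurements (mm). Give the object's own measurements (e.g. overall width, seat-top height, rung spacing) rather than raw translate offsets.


A bed frame 1904 mm long (x) by 1239 mm wide (y). Four 90×90 mm corner posts, 378 mm tall, at the corners of the footprint. Four rails of 31 mm thickness and 145 mm height run between adjacent posts with their undersides at z = 190 mm, their outer faces flush with the outside of the frame (the two x-running rails run between the posts' inner faces; the two y-running rails run between the posts' inner faces). 14 slats, each 98 mm wide (x) and 18 mm thick, lie across the top of the two x-running rails, running the full 1239 mm width of the frame in y; along x they sit between the end posts with a 23 mm gap after the −x posts and between neighbouring slats, leaving 30 mm before the +x posts.


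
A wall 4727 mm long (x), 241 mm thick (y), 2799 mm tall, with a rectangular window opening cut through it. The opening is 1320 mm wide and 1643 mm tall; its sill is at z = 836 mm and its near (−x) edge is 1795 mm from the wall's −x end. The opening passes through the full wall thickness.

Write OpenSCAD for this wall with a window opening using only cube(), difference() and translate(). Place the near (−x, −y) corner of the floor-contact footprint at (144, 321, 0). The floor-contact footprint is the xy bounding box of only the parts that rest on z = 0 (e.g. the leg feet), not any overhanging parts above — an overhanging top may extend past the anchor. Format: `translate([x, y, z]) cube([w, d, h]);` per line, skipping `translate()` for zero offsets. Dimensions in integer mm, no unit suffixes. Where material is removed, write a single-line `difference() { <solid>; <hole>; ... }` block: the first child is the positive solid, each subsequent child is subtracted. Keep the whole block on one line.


difference() { translate([144, 321, 0]) cube([4727, 241, 2799]); translate([1939, 321, 836]) cube([1320, 241, 1643]); }


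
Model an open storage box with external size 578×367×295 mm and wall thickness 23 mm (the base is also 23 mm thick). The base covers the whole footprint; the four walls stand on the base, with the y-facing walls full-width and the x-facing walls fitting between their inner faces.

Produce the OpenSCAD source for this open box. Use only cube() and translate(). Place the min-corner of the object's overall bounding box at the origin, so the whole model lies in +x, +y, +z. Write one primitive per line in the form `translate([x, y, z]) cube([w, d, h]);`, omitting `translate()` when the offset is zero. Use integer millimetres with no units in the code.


cube([578, 367, 23]);
translate([0, 0, 23]) cube([578, 23, 272]);
translate([0, 344, 23]) cube([578, 23, 272]);
translate([0, 23, 23]) cube([23, 321, 272]);
translate([555, 23, 23]) cube([23, 321, 272]);


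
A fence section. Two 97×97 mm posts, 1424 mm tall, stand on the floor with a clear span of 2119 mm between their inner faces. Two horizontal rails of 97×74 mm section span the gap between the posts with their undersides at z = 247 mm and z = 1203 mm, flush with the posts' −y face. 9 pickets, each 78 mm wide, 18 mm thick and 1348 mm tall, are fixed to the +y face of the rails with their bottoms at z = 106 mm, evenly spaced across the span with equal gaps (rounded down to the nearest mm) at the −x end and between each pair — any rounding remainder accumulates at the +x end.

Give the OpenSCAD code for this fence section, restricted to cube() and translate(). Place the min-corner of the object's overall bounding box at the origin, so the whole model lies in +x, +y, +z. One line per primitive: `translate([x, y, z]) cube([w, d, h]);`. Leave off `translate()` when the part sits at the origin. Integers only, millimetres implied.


cube([97, 97, 1424]);
translate([2216, 0, 0]) cube([97, 97, 1424]);
translate([97, 0, 247]) cube([2119, 97, 74]);
translate([97, 0, 1203]) cube([2119, 97, 74]);
translate([238, 97, 106]) cube([78, 18, 1348]);
translate([457, 97, 106]) cube([78, 18, 1348]);
translate([676, 97, 106]) cube([78, 18, 1348]);
translate([895, 97, 106]) cube([78, 18, 1348]);
translate([1114, 97, 106]) cube([78, 18, 1348]);
translate([1333, 97, 106]) cube([78, 18, 1348]);
translate([1552, 97, 106]) cube([78, 18, 1348]);
translate([1771, 97, 106]) cube([78, 18, 1348]);
translate([1990, 97, 106]) cube([78, 18, 1348]);


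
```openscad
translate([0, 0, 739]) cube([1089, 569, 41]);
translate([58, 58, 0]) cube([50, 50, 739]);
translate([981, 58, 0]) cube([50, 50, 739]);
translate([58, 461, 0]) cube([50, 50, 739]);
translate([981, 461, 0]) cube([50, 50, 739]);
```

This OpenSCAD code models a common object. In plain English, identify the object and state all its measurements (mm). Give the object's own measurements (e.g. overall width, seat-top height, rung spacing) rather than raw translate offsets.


A table: top 1089 mm (x) × 569 mm (y), 41 mm thick, upper face at z = 780 mm, on four 50×50 mm square legs, each inset 58 mm from the nearest pair of top edges from z = 0 to the bottom of the top.


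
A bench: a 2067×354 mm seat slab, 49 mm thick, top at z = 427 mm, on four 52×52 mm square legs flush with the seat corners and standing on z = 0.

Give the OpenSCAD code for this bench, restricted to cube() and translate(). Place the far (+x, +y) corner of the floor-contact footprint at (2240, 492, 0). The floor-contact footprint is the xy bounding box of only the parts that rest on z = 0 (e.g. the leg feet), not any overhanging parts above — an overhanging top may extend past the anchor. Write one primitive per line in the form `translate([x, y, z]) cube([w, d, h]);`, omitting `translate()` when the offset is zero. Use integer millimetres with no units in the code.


// leg_h = 427 − 49 = 378
translate([173, 138, 378]) cube([2067, 354, 49]);
translate([173, 138, 0]) cube([52, 52, 378]);
translate([173, 440, 0]) cube([52, 52, 378]);
translate([2188, 138, 0]) cube([52, 52, 378]);
translate([2188, 440, 0]) cube([52, 52, 378]);


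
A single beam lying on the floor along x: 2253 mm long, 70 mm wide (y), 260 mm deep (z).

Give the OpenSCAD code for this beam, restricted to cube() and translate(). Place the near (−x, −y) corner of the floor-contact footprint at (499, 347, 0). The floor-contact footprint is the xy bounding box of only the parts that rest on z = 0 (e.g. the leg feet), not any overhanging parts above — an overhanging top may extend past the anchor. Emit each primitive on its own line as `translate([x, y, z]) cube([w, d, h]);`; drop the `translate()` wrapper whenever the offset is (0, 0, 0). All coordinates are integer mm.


translate([499, 347, 0]) cube([2253, 70, 260]);


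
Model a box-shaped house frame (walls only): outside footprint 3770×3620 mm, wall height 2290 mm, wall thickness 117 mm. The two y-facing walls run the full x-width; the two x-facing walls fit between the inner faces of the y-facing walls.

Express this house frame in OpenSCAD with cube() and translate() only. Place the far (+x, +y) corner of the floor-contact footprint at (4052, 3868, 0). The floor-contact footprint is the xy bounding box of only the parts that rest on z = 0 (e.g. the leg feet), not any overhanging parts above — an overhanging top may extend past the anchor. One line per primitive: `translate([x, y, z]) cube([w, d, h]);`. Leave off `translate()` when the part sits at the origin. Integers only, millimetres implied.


translate([282, 248, 0]) cube([3770, 117, 2290]);
translate([282, 3751, 0]) cube([3770, 117, 2290]);
translate([282, 365, 0]) cube([117, 3386, 2290]);
translate([3935, 365, 0]) cube([117, 3386, 2290]);


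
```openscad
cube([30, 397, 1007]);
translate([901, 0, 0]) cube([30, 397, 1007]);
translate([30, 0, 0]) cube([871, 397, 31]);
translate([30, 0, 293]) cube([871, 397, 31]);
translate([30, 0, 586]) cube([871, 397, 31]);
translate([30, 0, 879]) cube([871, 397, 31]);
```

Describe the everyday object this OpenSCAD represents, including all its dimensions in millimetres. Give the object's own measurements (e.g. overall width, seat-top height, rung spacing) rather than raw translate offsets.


An open bookshelf. Two side panels, each 30 mm thick, 397 mm deep and 1007 mm tall, stand 931 mm apart (outside-to-outside). Between them sit 4 shelves, each 31 mm thick and 397 mm deep, spanning the full gap between the sides. The bottom shelf rests on the floor (its underside at z = 0) and the clear gap between one shelf's top and the next shelf's underside is 262 mm.


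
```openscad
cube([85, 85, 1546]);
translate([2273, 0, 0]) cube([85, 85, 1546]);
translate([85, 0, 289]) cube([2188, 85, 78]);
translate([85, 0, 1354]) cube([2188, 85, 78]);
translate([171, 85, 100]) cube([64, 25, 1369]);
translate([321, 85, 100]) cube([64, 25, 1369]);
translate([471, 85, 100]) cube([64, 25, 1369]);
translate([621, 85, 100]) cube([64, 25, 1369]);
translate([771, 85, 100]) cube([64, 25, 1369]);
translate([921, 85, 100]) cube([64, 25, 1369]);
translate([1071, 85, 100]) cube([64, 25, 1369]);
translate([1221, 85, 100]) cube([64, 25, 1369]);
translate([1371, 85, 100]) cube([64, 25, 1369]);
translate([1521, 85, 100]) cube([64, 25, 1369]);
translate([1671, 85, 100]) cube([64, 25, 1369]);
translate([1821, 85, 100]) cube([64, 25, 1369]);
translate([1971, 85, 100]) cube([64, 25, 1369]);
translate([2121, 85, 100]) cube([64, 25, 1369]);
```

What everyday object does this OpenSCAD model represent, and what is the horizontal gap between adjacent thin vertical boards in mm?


A fence section. The picket gap is 86 mm.

Two posts, two rails, 14 pickets — a fence section. Span 2188 mm holds 14 pickets of 64 mm with 15 equal gaps: ⌊(2188 − 14·64) / 15⌋ = 86 mm.


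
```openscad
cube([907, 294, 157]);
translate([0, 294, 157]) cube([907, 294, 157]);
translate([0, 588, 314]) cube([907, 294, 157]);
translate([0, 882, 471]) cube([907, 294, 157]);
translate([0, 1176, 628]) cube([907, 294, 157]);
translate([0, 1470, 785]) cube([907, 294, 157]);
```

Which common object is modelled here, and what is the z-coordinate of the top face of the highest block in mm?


A staircase. The total rise is 942 mm.

6 identical blocks, each offset up and back from the previous — a staircase. Each step is 157 mm tall and there are 6 of them, so the total rise is 6 × 157 = 942 mm.


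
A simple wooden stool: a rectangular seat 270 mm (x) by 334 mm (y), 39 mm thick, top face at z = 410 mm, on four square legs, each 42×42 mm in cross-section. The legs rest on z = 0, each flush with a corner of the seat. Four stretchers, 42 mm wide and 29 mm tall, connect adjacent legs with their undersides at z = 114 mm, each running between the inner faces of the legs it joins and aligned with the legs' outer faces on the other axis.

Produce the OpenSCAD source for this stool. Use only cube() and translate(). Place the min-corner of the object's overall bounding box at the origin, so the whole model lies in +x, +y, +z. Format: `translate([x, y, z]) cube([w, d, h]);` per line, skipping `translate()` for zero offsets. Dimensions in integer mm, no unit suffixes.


translate([0, 0, 371]) cube([270, 334, 39]);
cube([42, 42, 371]);
translate([228, 0, 0]) cube([42, 42, 371]);
translate([0, 292, 0]) cube([42, 42, 371]);
translate([228, 292, 0]) cube([42, 42, 371]);
translate([42, 0, 114]) cube([186, 42, 29]);
translate([42, 292, 114]) cube([186, 42, 29]);
translate([0, 42, 114]) cube([42, 250, 29]);
translate([228, 42, 114]) cube([42, 250, 29]);


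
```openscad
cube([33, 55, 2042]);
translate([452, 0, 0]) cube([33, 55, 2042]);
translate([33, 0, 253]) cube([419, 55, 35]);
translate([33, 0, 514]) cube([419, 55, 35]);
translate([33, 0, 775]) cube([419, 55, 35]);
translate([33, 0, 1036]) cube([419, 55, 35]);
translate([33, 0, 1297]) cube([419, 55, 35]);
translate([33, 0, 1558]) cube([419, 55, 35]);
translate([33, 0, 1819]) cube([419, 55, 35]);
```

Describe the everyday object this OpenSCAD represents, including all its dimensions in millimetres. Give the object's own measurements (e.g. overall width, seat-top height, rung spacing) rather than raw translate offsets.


A straight ladder. Two 33×55 mm vertical rails, 2042 mm tall, stand 485 mm apart (outside-to-outside) with their front faces coplanar on the −y side. 7 rungs, each 55 mm deep and 35 mm tall, span between the inner faces of the rails, front faces flush with the rails. The lowest rung's underside is at z = 253 mm and rungs are spaced 261 mm apart (underside to underside).


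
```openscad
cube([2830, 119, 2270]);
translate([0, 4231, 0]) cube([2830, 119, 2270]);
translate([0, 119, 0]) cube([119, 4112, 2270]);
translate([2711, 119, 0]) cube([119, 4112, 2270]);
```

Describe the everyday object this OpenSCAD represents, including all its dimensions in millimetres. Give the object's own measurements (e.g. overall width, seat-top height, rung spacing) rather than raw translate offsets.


The wall frame of a small rectangular building: four walls, each 2270 mm tall and 119 mm thick, enclosing a footprint 2830 mm (x) by 4350 mm (y) outside-to-outside, with no floor or roof. The front and back walls (the −y and +y sides) span the full width; the two side walls fit between them.


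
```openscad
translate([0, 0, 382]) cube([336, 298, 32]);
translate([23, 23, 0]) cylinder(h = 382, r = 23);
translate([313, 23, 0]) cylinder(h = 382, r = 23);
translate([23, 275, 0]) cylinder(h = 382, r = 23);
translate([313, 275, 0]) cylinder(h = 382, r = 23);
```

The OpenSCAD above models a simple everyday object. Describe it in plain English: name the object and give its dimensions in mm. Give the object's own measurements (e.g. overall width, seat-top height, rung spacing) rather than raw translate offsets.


A four-legged stool. The seat is a 336×298×32 mm slab whose top surface is at z = 414 mm; four round legs, each 46 mm in diameter, run from the floor (z = 0) to the underside of the seat, each leg's axis is inset half a diameter from the nearest pair of seat edges (so the leg's bounding box is flush with the corner).


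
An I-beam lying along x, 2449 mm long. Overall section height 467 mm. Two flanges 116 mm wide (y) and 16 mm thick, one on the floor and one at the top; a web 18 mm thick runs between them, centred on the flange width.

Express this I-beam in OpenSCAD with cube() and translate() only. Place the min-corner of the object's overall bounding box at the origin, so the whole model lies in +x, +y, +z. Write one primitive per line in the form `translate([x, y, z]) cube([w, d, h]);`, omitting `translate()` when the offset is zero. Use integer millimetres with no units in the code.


cube([2449, 116, 16]);
translate([0, 49, 16]) cube([2449, 18, 435]);
translate([0, 0, 451]) cube([2449, 116, 16]);


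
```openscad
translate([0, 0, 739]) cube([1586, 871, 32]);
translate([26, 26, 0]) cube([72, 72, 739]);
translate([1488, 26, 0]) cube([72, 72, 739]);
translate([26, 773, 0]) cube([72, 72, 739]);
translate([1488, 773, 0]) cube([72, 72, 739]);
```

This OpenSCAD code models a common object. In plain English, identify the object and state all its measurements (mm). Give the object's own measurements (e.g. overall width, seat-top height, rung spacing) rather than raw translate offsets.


A rectangular dining table. The top is 1586×871×32 mm with its upper surface at z = 771 mm. It stands on four 72×72 mm square legs, each inset 26 mm from the nearest pair of top edges, running from the floor to the underside of the top.


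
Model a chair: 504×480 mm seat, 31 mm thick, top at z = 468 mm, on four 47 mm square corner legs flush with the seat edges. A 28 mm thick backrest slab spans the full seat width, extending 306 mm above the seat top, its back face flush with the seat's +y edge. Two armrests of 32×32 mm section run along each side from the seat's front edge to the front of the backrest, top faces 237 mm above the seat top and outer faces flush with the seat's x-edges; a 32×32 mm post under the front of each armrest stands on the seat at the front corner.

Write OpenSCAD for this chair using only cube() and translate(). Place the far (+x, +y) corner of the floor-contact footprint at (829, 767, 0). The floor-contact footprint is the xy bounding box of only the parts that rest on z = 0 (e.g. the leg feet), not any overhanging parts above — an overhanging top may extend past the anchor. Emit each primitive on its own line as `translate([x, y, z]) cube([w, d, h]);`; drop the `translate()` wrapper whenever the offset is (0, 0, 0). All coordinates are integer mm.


translate([325, 287, 437]) cube([504, 480, 31]);
translate([325, 287, 0]) cube([47, 47, 437]);
translate([782, 287, 0]) cube([47, 47, 437]);
translate([325, 720, 0]) cube([47, 47, 437]);
translate([782, 720, 0]) cube([47, 47, 437]);
translate([325, 739, 468]) cube([504, 28, 306]);
translate([325, 287, 673]) cube([32, 452, 32]);
translate([797, 287, 673]) cube([32, 452, 32]);
translate([325, 287, 468]) cube([32, 32, 205]);
translate([797, 287, 468]) cube([32, 32, 205]);


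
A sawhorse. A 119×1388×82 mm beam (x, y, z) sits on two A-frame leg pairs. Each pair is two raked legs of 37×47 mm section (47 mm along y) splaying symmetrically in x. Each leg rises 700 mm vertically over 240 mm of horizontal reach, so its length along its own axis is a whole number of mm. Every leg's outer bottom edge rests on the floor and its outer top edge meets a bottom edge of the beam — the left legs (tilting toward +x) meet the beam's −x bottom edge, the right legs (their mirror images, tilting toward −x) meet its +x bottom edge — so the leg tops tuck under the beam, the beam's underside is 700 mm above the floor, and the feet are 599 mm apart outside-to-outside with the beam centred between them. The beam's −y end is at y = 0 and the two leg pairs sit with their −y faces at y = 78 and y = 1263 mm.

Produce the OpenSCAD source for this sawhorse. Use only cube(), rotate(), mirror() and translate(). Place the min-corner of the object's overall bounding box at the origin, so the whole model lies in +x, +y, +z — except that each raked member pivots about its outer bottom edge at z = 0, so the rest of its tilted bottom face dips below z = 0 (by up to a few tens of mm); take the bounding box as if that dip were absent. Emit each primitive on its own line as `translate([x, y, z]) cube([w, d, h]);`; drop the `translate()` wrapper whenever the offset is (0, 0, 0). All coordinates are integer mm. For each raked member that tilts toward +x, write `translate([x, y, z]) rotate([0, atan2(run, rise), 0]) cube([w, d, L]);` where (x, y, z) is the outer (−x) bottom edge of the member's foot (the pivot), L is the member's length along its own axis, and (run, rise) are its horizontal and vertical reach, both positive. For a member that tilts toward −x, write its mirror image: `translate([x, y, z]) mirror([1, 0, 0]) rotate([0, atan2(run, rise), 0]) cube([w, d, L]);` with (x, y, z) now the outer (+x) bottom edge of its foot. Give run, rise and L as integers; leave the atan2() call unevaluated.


translate([240, 0, 700]) cube([119, 1388, 82]);
translate([0, 78, 0]) rotate([0, atan2(240, 700), 0]) cube([37, 47, 740]);
translate([599, 78, 0]) mirror([1, 0, 0]) rotate([0, atan2(240, 700), 0]) cube([37, 47, 740]);
translate([0, 1263, 0]) rotate([0, atan2(240, 700), 0]) cube([37, 47, 740]);
translate([599, 1263, 0]) mirror([1, 0, 0]) rotate([0, atan2(240, 700), 0]) cube([37, 47, 740]);


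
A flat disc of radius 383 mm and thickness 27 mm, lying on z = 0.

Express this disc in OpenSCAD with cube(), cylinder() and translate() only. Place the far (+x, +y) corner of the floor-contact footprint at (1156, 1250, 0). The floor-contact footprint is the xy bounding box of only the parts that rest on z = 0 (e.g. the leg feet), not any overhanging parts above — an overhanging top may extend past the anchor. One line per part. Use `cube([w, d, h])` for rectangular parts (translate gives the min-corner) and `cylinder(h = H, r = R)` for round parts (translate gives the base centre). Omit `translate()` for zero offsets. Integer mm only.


translate([773, 867, 0]) cylinder(h = 27, r = 383);


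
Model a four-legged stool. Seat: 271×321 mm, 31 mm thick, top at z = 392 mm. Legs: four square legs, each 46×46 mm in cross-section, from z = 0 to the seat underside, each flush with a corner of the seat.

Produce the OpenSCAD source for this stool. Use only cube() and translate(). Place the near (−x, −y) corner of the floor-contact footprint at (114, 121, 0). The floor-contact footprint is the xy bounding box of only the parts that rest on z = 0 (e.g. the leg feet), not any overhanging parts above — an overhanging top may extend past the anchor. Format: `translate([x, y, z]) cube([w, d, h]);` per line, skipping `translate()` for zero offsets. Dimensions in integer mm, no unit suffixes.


translate([114, 121, 361]) cube([271, 321, 31]);
translate([114, 121, 0]) cube([46, 46, 361]);
translate([339, 121, 0]) cube([46, 46, 361]);
translate([114, 396, 0]) cube([46, 46, 361]);
translate([339, 396, 0]) cube([46, 46, 361]);


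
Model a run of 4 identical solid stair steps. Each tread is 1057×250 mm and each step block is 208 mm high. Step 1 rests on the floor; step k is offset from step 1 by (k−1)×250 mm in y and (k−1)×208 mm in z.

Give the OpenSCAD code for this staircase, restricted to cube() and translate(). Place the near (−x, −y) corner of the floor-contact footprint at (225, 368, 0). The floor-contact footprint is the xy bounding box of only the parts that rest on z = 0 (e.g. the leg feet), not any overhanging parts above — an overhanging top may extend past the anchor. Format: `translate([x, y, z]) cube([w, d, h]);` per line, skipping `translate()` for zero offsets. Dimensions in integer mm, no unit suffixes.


translate([225, 368, 0]) cube([1057, 250, 208]);
translate([225, 618, 208]) cube([1057, 250, 208]);
translate([225, 868, 416]) cube([1057, 250, 208]);
translate([225, 1118, 624]) cube([1057, 250, 208]);


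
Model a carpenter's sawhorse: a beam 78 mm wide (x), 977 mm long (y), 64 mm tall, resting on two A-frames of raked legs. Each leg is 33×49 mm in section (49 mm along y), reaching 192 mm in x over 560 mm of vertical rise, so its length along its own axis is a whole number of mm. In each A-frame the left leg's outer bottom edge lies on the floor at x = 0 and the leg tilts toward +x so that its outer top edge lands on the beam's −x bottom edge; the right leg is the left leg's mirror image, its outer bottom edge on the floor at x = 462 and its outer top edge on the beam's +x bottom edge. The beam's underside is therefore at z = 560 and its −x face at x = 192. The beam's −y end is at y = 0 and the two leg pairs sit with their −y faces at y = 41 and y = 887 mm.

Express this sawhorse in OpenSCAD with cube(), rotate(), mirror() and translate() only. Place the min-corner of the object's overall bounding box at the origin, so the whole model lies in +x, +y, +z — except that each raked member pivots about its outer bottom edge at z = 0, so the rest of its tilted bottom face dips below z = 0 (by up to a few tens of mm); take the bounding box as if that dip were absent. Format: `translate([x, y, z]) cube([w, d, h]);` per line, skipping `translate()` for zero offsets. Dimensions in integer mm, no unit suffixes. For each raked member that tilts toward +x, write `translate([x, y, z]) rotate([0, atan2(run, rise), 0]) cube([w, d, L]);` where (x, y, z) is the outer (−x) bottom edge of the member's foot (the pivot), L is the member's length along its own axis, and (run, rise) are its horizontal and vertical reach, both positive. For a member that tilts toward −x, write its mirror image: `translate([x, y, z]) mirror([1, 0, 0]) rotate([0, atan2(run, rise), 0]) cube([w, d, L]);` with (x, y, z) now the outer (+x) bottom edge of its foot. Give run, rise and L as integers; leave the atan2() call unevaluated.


// leg length = √(192² + 560²) = 592
// right-leg outer foot x = 2·192 + 78 = 462
// beam min-corner = (192, 0, 560)
translate([192, 0, 560]) cube([78, 977, 64]);
translate([0, 41, 0]) rotate([0, atan2(192, 560), 0]) cube([33, 49, 592]);
translate([462, 41, 0]) mirror([1, 0, 0]) rotate([0, atan2(192, 560), 0]) cube([33, 49, 592]);
translate([0, 887, 0]) rotate([0, atan2(192, 560), 0]) cube([33, 49, 592]);
translate([462, 887, 0]) mirror([1, 0, 0]) rotate([0, atan2(192, 560), 0]) cube([33, 49, 592]);


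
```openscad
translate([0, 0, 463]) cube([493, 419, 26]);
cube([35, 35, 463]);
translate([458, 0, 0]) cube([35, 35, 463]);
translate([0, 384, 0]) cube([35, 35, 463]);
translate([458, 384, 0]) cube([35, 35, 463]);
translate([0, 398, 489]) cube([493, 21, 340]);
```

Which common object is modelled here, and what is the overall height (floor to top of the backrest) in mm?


A chair. The overall height is 829 mm.

A slab on four corner posts with a tall panel at the back — a chair. The seat slab sits at z = 463 with thickness 26, and the 340 mm backrest starts at the seat top, so the overall height is 463 + 26 + 340 = 829 mm.


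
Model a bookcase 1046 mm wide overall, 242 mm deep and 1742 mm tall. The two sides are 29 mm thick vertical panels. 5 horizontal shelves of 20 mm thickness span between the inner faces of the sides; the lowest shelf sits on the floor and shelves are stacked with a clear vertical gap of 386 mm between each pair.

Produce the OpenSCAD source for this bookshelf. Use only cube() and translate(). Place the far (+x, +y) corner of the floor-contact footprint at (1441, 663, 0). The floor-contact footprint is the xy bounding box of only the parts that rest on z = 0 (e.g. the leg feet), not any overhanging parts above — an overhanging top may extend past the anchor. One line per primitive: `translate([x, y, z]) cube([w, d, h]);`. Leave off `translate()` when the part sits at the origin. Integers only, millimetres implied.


translate([395, 421, 0]) cube([29, 242, 1742]);
translate([1412, 421, 0]) cube([29, 242, 1742]);
translate([424, 421, 0]) cube([988, 242, 20]);
translate([424, 421, 406]) cube([988, 242, 20]);
translate([424, 421, 812]) cube([988, 242, 20]);
translate([424, 421, 1218]) cube([988, 242, 20]);
translate([424, 421, 1624]) cube([988, 242, 20]);


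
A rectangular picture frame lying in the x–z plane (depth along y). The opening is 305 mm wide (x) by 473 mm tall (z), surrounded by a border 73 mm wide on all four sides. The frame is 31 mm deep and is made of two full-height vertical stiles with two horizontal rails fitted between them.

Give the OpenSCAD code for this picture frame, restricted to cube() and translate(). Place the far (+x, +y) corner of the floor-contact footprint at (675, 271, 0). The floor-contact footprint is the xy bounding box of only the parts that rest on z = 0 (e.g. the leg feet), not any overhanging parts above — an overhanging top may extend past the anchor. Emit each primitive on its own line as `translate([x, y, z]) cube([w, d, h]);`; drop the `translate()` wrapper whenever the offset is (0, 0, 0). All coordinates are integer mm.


translate([224, 240, 0]) cube([73, 31, 619]);
translate([602, 240, 0]) cube([73, 31, 619]);
translate([297, 240, 0]) cube([305, 31, 73]);
translate([297, 240, 546]) cube([305, 31, 73]);


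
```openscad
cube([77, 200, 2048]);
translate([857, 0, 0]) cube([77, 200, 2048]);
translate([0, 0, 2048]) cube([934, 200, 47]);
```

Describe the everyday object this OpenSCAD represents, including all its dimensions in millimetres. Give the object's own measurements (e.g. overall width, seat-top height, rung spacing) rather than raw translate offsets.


A door frame. The clear opening is 780 mm wide and 2048 mm high. Two 77 mm wide jambs, 200 mm deep, stand either side of the opening from the floor to the top of the opening. A 47 mm thick head sits across the top of both jambs, spanning the full outside width of the frame.


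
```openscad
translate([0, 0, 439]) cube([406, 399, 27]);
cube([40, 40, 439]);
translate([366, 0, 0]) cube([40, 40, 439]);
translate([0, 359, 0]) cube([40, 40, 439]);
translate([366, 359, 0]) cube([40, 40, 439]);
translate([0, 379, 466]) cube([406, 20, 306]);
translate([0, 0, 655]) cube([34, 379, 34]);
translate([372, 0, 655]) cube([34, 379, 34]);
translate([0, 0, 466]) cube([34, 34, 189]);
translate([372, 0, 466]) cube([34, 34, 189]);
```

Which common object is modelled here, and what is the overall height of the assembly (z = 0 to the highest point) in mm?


A chair. The overall height is 772 mm.

A slab on four corner posts with a tall panel at the back — a chair. The seat slab sits at z = 439 with thickness 27, and the 306 mm backrest starts at the seat top, so the overall height is 439 + 27 + 306 = 772 mm.


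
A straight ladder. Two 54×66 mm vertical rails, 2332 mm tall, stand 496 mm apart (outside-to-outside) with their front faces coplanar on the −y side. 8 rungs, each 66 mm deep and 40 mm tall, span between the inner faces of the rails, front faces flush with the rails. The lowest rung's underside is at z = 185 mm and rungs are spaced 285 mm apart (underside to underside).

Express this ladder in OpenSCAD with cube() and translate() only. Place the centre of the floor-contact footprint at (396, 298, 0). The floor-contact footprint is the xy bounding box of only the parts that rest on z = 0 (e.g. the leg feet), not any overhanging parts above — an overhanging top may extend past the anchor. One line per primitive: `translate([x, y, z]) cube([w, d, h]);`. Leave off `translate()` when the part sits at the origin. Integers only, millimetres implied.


// rung span = 496 - 2*54 = 388
// rung[k] z = 185 + k*285
translate([148, 265, 0]) cube([54, 66, 2332]);
translate([590, 265, 0]) cube([54, 66, 2332]);
translate([202, 265, 185]) cube([388, 66, 40]);
translate([202, 265, 470]) cube([388, 66, 40]);
translate([202, 265, 755]) cube([388, 66, 40]);
translate([202, 265, 1040]) cube([388, 66, 40]);
translate([202, 265, 1325]) cube([388, 66, 40]);
translate([202, 265, 1610]) cube([388, 66, 40]);
translate([202, 265, 1895]) cube([388, 66, 40]);
translate([202, 265, 2180]) cube([388, 66, 40]);
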